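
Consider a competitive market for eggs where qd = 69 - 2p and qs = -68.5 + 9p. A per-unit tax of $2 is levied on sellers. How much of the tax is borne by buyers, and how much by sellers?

Pre-tax equilibrium: p* = 12.5, q* = 44.
Tax on sellers shifts supply to qs = -68.5 + 9(p − 2) = -86.5 + 9p.
69 - 2p = -86.5 + 9p gives buyer price pb = 311/22; sellers receive ps = 311/22 − 2 = 267/22.
New quantity: q = 69 − 2(311/22) = 448/11.
Buyer burden = 311/22 − 12.5 = 18/11; seller burden = 12.5 − 267/22 = 4/11.

Buyers bear 18/11, sellers bear 4/11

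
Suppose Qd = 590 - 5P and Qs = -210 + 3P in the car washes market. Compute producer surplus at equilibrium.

Equilibrium: 590 - 5P = -210 + 3P gives P* = 100, Q* = 90.
Supply starts at P = 70 (where Qs = 0).
PS = ½(100 − 70)(90) = 1350.

Producer surplus = 1350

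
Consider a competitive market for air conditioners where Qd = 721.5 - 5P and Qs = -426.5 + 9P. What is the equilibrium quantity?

Q* = 311.5

Set Qd = Qs: 721.5 - 5P = -426.5 + 9P.
1148 = 14P, so P* = 82.
Q* = 721.5 − 5(82) = 311.5.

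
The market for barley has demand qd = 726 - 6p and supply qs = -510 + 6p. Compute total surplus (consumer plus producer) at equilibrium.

Total surplus = 1944

Equilibrium: 726 - 6p = -510 + 6p gives p* = 103, q* = 108.
Demand choke price: p = 121; supply starts at p = 85.
CS = ½(121 − 103)(108) = 972; PS = ½(103 − 85)(108) = 972.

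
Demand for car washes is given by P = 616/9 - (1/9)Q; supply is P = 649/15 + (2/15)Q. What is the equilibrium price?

Set the two price expressions equal: 616/9 - (1/9)Q = 649/15 + (2/15)Q.
1133/45 = (11/45)Q, so Q* = 103.
P* = 616/9 − (1/9)(103) = 57.

P* = 57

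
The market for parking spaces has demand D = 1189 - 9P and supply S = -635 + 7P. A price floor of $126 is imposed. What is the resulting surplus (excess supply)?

Equilibrium price would be P* = 114, so the floor at 126 binds.
At P = 126: D = 55, S = 247.
Surplus = 247 − 55 = 192.

Surplus = 192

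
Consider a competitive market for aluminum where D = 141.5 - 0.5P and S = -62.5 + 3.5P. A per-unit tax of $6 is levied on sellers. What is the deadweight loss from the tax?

Deadweight loss = 7.875

Pre-tax equilibrium: P* = 51, Q* = 116.
Tax on sellers shifts supply to S = -62.5 + 3.5(P − 6) = -83.5 + 3.5P.
141.5 - 0.5P = -83.5 + 3.5P gives buyer price Pb = 56.25; sellers receive Ps = 56.25 − 6 = 50.25.
New quantity: Q = 141.5 − 0.5(56.25) = 113.375.
DWL = ½ × 6 × (116 − 113.375) = 7.875.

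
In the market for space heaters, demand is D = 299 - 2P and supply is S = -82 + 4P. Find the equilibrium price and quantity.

P* = 63.5, Q* = 172

Set D = S: 299 - 2P = -82 + 4P.
381 = 6P, so P* = 63.5.
Q* = 299 − 2(63.5) = 172.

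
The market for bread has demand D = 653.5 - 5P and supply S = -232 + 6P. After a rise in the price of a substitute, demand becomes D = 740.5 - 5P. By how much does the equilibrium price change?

ΔP = 87/11

Original equilibrium: P* = 80.5, Q* = 251.
New equilibrium: 740.5 - 5P = -232 + 6P, so 972.5 = 11P and P' = 1945/22; Q' = 740.5 − 5(1945/22) = 3283/11.
Change in price: 1945/22 − 80.5 = 87/11.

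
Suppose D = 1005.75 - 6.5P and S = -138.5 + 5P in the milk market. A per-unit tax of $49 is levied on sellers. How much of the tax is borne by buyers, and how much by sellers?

Buyers bear 490/23, sellers bear 637/23

Pre-tax equilibrium: P* = 99.5, Q* = 359.
Tax on sellers shifts supply to S = -138.5 + 5(P − 49) = -383.5 + 5P.
1005.75 - 6.5P = -383.5 + 5P gives buyer price Pb = 5557/46; sellers receive Ps = 5557/46 − 49 = 3303/46.
New quantity: Q = 1005.75 − 6.5(5557/46) = 5072/23.
Buyer burden = 5557/46 − 99.5 = 490/23; seller burden = 99.5 − 3303/46 = 637/23.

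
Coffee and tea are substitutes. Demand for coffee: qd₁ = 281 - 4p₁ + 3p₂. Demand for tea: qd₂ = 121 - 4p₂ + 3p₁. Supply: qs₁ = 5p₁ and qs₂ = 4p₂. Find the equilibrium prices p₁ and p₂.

p₁ = 373/9, p₂ = 92/3

Market 1: 281 - 4p₁ + 3p₂ = 5p₁ → 9p₁ - 3p₂ = 281.
Market 2: 8p₂ - 3p₁ = 121.
Eliminating p₂: 8×(1) + 3×(2) gives 63p₁ = 2611, so p₁ = 373/9.
Back-substitute into (2): p₂ = (121 + 3×373/9) / 8 = 92/3.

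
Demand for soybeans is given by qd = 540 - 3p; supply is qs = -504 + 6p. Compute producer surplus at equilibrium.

Equilibrium: 540 - 3p = -504 + 6p gives p* = 116, q* = 192.
Supply starts at p = 84 (where qs = 0).
PS = ½(116 − 84)(192) = 3072.

Producer surplus = 3072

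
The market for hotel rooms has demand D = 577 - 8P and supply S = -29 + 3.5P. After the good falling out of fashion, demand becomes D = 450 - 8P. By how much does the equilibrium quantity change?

Original equilibrium: P* = 1212/23, Q* = 3575/23.
New equilibrium: 450 - 8P = -29 + 3.5P, so 479 = 11.5P and P' = 958/23; Q' = 450 − 8(958/23) = 2686/23.
Change in quantity: 2686/23 − 3575/23 = -889/23.

ΔQ = -889/23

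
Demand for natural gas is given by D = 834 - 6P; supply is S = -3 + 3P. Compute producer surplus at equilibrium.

Producer surplus = 12696

Equilibrium: 834 - 6P = -3 + 3P gives P* = 93, Q* = 276.
Supply starts at P = 1 (where S = 0).
PS = ½(93 − 1)(276) = 12696.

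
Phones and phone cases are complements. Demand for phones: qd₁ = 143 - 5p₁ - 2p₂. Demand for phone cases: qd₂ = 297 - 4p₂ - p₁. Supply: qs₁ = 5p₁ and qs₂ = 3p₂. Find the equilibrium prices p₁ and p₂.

p₁ = 407/68, p₂ = 2827/68

Market 1: 143 - 5p₁ - 2p₂ = 5p₁ → 10p₁ + 2p₂ = 143.
Market 2: 7p₂ + p₁ = 297.
Eliminating p₂: 7×(1) − 2×(2) gives 68p₁ = 407, so p₁ = 407/68.
Back-substitute into (2): p₂ = (297 − 1×407/68) / 7 = 2827/68.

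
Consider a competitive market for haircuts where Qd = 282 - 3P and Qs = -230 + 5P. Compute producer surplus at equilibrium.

Equilibrium: 282 - 3P = -230 + 5P gives P* = 64, Q* = 90.
Supply starts at P = 46 (where Qs = 0).
PS = ½(64 − 46)(90) = 810.

Producer surplus = 810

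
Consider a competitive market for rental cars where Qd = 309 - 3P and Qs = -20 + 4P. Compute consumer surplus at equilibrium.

Equilibrium: 309 - 3P = -20 + 4P gives P* = 47, Q* = 168.
Demand choke price (Qd = 0): P = 103.
CS = ½(103 − 47)(168) = 4704.

Consumer surplus = 4704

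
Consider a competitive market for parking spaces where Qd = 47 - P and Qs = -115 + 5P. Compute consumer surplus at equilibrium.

Consumer surplus = 200

Equilibrium: 47 - P = -115 + 5P gives P* = 27, Q* = 20.
Demand choke price (Qd = 0): P = 47.
CS = ½(47 − 27)(20) = 200.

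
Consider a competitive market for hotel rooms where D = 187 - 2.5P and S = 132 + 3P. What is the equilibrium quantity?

Q* = 162

Set D = S: 187 - 2.5P = 132 + 3P.
55 = 5.5P, so P* = 10.
Q* = 187 − 2.5(10) = 162.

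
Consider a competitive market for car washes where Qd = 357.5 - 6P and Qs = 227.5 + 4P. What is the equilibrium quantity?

Q* = 279.5

Set Qd = Qs: 357.5 - 6P = 227.5 + 4P.
130 = 10P, so P* = 13.
Q* = 357.5 − 6(13) = 279.5.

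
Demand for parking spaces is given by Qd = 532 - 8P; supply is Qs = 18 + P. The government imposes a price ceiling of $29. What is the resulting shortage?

Shortage = 253

Equilibrium price would be P* = 514/9, so the ceiling at 29 binds.
At P = 29: Qd = 532 − 8(29) = 300, Qs = 18 + 1(29) = 47.
Shortage = 300 − 47 = 253.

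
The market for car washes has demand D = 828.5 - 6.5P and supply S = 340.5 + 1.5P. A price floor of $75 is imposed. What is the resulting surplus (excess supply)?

Equilibrium price would be P* = 61, so the floor at 75 binds.
At P = 75: D = 341, S = 453.
Surplus = 453 − 341 = 112.

Surplus = 112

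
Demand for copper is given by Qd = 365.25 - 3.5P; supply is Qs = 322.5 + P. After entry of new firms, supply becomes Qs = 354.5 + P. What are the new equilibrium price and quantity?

Original equilibrium: P* = 9.5, Q* = 332.
New equilibrium: 365.25 - 3.5P = 354.5 + P, so 10.75 = 4.5P and P' = 43/18; Q' = 365.25 − 3.5(43/18) = 3212/9.

P' = 43/18, Q' = 3212/9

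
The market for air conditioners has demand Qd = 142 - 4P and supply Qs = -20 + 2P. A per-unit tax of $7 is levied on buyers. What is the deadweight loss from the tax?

Deadweight loss = 98/3

Pre-tax equilibrium: P* = 27, Q* = 34.
Tax on buyers shifts demand to Qd = 142 − 4(P + 7) = 114 - 4P.
114 - 4P = -20 + 2P gives seller price Ps = 67/3; buyers pay Pb = 67/3 + 7 = 88/3.
New quantity: Q = 142 − 4(88/3) = 74/3.
DWL = ½ × 7 × (34 − 74/3) = 98/3.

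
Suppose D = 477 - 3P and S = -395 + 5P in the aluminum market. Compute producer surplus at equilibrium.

Producer surplus = 2250

Equilibrium: 477 - 3P = -395 + 5P gives P* = 109, Q* = 150.
Supply starts at P = 79 (where S = 0).
PS = ½(109 − 79)(150) = 2250.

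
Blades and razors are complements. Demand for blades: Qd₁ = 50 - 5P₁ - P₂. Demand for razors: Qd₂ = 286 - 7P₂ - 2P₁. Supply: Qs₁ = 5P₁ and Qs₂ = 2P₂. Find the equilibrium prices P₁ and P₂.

Market 1: 50 - 5P₁ - P₂ = 5P₁ → 10P₁ + P₂ = 50.
Market 2: 9P₂ + 2P₁ = 286.
Eliminating P₂: 9×(1) − 1×(2) gives 88P₁ = 164, so P₁ = 41/22.
Back-substitute into (2): P₂ = (286 − 2×41/22) / 9 = 345/11.

P₁ = 41/22, P₂ = 345/11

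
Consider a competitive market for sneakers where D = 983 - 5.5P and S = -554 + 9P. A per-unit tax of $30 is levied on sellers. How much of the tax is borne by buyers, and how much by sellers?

Buyers bear 540/29, sellers bear 330/29

Pre-tax equilibrium: P* = 106, Q* = 400.
Tax on sellers shifts supply to S = -554 + 9(P − 30) = -824 + 9P.
983 - 5.5P = -824 + 9P gives buyer price Pb = 3614/29; sellers receive Ps = 3614/29 − 30 = 2744/29.
New quantity: Q = 983 − 5.5(3614/29) = 8630/29.
Buyer burden = 3614/29 − 106 = 540/29; seller burden = 106 − 2744/29 = 330/29.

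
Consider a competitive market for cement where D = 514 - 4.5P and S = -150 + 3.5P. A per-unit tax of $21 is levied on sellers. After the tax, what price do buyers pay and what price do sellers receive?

Buyers pay $92.1875, sellers receive $71.1875

Pre-tax equilibrium: P* = 83, Q* = 140.5.
Tax on sellers shifts supply to S = -150 + 3.5(P − 21) = -223.5 + 3.5P.
514 - 4.5P = -223.5 + 3.5P gives buyer price Pb = 92.1875; sellers receive Ps = 92.1875 − 21 = 71.1875.
New quantity: Q = 514 − 4.5(92.1875) = 99.15625.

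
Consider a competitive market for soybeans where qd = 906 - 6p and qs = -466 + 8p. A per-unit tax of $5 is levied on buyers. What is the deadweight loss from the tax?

Deadweight loss = 300/7

Pre-tax equilibrium: p* = 98, q* = 318.
Tax on buyers shifts demand to qd = 906 − 6(p + 5) = 876 - 6p.
876 - 6p = -466 + 8p gives seller price ps = 671/7; buyers pay pb = 671/7 + 5 = 706/7.
New quantity: q = 906 − 6(706/7) = 2106/7.
DWL = ½ × 5 × (318 − 2106/7) = 300/7.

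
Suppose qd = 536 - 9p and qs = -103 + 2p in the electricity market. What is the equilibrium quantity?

q* = 145/11

Set qd = qs: 536 - 9p = -103 + 2p.
639 = 11p, so p* = 639/11.
q* = 536 − 9(639/11) = 145/11.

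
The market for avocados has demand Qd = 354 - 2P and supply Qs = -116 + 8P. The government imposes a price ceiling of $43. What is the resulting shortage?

Shortage = 40

Equilibrium price would be P* = 47, so the ceiling at 43 binds.
At P = 43: Qd = 354 − 2(43) = 268, Qs = -116 + 8(43) = 228.
Shortage = 268 − 228 = 40.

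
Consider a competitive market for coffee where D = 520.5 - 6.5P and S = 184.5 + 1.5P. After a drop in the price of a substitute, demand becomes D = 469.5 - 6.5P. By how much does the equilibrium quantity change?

Original equilibrium: P* = 42, Q* = 247.5.
New equilibrium: 469.5 - 6.5P = 184.5 + 1.5P, so 285 = 8P and P' = 35.625; Q' = 469.5 − 6.5(35.625) = 237.9375.
Change in quantity: 237.9375 − 247.5 = -9.5625.

ΔQ = -9.5625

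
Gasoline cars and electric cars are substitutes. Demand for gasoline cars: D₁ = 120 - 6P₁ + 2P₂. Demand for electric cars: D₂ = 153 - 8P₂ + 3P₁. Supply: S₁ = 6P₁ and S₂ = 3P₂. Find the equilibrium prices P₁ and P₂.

Market 1: 120 - 6P₁ + 2P₂ = 6P₁ → 12P₁ - 2P₂ = 120.
Market 2: 11P₂ - 3P₁ = 153.
Eliminating P₂: 11×(1) + 2×(2) gives 126P₁ = 1626, so P₁ = 271/21.
Back-substitute into (2): P₂ = (153 + 3×271/21) / 11 = 122/7.

P₁ = 271/21, P₂ = 122/7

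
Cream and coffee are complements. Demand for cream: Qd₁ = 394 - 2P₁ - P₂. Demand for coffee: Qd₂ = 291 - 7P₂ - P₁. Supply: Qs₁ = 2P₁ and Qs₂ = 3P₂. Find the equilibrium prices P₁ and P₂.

Market 1: 394 - 2P₁ - P₂ = 2P₁ → 4P₁ + P₂ = 394.
Market 2: 10P₂ + P₁ = 291.
Eliminating P₂: 10×(1) − 1×(2) gives 39P₁ = 3649, so P₁ = 3649/39.
Back-substitute into (2): P₂ = (291 − 1×3649/39) / 10 = 770/39.

P₁ = 3649/39, P₂ = 770/39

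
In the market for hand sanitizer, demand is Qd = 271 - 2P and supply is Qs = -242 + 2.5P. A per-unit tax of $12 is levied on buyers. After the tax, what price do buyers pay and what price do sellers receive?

Pre-tax equilibrium: P* = 114, Q* = 43.
Tax on buyers shifts demand to Qd = 271 − 2(P + 12) = 247 - 2P.
247 - 2P = -242 + 2.5P gives seller price Ps = 326/3; buyers pay Pb = 326/3 + 12 = 362/3.
New quantity: Q = 271 − 2(362/3) = 89/3.

Buyers pay 362/3, sellers receive 326/3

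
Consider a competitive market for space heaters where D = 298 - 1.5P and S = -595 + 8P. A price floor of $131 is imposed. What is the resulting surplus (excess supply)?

Equilibrium price would be P* = 94, so the floor at 131 binds.
At P = 131: D = 101.5, S = 453.
Surplus = 453 − 101.5 = 351.5.

Surplus = 351.5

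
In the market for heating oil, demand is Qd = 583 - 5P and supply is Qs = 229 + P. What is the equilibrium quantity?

Q* = 288

Set Qd = Qs: 583 - 5P = 229 + P.
354 = 6P, so P* = 59.
Q* = 583 − 5(59) = 288.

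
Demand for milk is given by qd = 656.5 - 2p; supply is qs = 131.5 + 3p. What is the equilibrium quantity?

Set qd = qs: 656.5 - 2p = 131.5 + 3p.
525 = 5p, so p* = 105.
q* = 656.5 − 2(105) = 446.5.

q* = 446.5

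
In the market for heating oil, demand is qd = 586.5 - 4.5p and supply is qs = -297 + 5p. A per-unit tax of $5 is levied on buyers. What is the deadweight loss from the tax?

Deadweight loss = 1125/38

Pre-tax equilibrium: p* = 93, q* = 168.
Tax on buyers shifts demand to qd = 586.5 − 4.5(p + 5) = 564 - 4.5p.
564 - 4.5p = -297 + 5p gives seller price ps = 1722/19; buyers pay pb = 1722/19 + 5 = 1817/19.
New quantity: q = 586.5 − 4.5(1817/19) = 2967/19.
DWL = ½ × 5 × (168 − 2967/19) = 1125/38.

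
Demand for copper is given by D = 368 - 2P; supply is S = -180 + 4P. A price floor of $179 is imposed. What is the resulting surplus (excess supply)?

Surplus = 526

Equilibrium price would be P* = 274/3, so the floor at 179 binds.
At P = 179: D = 10, S = 536.
Surplus = 536 − 10 = 526.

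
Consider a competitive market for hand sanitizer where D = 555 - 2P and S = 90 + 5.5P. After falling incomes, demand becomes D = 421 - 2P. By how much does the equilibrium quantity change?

ΔQ = -1474/15

Original equilibrium: P* = 62, Q* = 431.
New equilibrium: 421 - 2P = 90 + 5.5P, so 331 = 7.5P and P' = 662/15; Q' = 421 − 2(662/15) = 4991/15.
Change in quantity: 4991/15 − 431 = -1474/15.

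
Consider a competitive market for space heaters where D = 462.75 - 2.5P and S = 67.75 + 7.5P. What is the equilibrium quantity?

Set D = S: 462.75 - 2.5P = 67.75 + 7.5P.
395 = 10P, so P* = 39.5.
Q* = 462.75 − 2.5(39.5) = 364.

Q* = 364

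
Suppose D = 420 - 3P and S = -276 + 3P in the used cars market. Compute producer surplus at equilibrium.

Equilibrium: 420 - 3P = -276 + 3P gives P* = 116, Q* = 72.
Supply starts at P = 92 (where S = 0).
PS = ½(116 − 92)(72) = 864.

Producer surplus = 864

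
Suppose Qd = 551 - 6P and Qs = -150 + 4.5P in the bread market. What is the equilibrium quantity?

Q* = 1053/7

Set Qd = Qs: 551 - 6P = -150 + 4.5P.
701 = 10.5P, so P* = 1402/21.
Q* = 551 − 6(1402/21) = 1053/7.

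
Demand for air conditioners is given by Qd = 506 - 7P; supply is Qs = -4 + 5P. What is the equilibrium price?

Set Qd = Qs: 506 - 7P = -4 + 5P.
510 = 12P, so P* = 42.5.
Q* = 506 − 7(42.5) = 208.5.

P* = 42.5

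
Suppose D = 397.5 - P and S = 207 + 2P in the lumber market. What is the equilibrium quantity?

Set D = S: 397.5 - P = 207 + 2P.
190.5 = 3P, so P* = 63.5.
Q* = 397.5 − 1(63.5) = 334.

Q* = 334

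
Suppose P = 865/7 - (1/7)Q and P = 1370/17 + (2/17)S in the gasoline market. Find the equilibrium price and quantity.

P* = 100, Q* = 165

Set the two price expressions equal: 865/7 - (1/7)Q = 1370/17 + (2/17)Q.
5115/119 = (31/119)Q, so Q* = 165.
P* = 865/7 − (1/7)(165) = 100.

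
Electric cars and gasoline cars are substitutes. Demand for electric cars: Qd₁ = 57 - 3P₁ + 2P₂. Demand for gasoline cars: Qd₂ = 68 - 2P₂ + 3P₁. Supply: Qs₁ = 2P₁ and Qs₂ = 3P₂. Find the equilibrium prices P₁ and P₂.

P₁ = 421/19, P₂ = 511/19

Market 1: 57 - 3P₁ + 2P₂ = 2P₁ → 5P₁ - 2P₂ = 57.
Market 2: 5P₂ - 3P₁ = 68.
Eliminating P₂: 5×(1) + 2×(2) gives 19P₁ = 421, so P₁ = 421/19.
Back-substitute into (2): P₂ = (68 + 3×421/19) / 5 = 511/19.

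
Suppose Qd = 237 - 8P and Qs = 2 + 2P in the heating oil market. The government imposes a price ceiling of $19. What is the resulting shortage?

Equilibrium price would be P* = 23.5, so the ceiling at 19 binds.
At P = 19: Qd = 237 − 8(19) = 85, Qs = 2 + 2(19) = 40.
Shortage = 85 − 40 = 45.

Shortage = 45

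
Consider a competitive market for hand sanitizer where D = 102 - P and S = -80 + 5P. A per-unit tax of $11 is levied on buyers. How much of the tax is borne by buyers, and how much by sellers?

Pre-tax equilibrium: P* = 91/3, Q* = 215/3.
Tax on buyers shifts demand to D = 102 − 1(P + 11) = 91 - P.
91 - P = -80 + 5P gives seller price Ps = 28.5; buyers pay Pb = 28.5 + 11 = 39.5.
New quantity: Q = 102 − 1(39.5) = 62.5.
Buyer burden = 39.5 − 91/3 = 55/6; seller burden = 91/3 − 28.5 = 11/6.

Buyers bear 55/6, sellers bear 11/6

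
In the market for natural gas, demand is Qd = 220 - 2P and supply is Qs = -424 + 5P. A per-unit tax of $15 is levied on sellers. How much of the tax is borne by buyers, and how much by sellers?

Buyers bear 75/7, sellers bear 30/7

Pre-tax equilibrium: P* = 92, Q* = 36.
Tax on sellers shifts supply to Qs = -424 + 5(P − 15) = -499 + 5P.
220 - 2P = -499 + 5P gives buyer price Pb = 719/7; sellers receive Ps = 719/7 − 15 = 614/7.
New quantity: Q = 220 − 2(719/7) = 102/7.
Buyer burden = 719/7 − 92 = 75/7; seller burden = 92 − 614/7 = 30/7.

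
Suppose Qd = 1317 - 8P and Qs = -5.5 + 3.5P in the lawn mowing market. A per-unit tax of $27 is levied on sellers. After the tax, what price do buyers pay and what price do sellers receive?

Pre-tax equilibrium: P* = 115, Q* = 397.
Tax on sellers shifts supply to Qs = -5.5 + 3.5(P − 27) = -100 + 3.5P.
1317 - 8P = -100 + 3.5P gives buyer price Pb = 2834/23; sellers receive Ps = 2834/23 − 27 = 2213/23.
New quantity: Q = 1317 − 8(2834/23) = 7619/23.

Buyers pay 2834/23, sellers receive 2213/23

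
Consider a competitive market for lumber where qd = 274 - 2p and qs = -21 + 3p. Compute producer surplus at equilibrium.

Producer surplus = 4056

Equilibrium: 274 - 2p = -21 + 3p gives p* = 59, q* = 156.
Supply starts at p = 7 (where qs = 0).
PS = ½(59 − 7)(156) = 4056.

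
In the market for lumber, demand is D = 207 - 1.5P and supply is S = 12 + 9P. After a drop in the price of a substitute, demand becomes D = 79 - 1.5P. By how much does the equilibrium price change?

Original equilibrium: P* = 130/7, Q* = 1254/7.
New equilibrium: 79 - 1.5P = 12 + 9P, so 67 = 10.5P and P' = 134/21; Q' = 79 − 1.5(134/21) = 486/7.
Change in price: 134/21 − 130/7 = -256/21.

ΔP = -256/21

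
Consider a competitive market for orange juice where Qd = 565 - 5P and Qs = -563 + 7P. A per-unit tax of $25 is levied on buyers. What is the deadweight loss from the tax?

Pre-tax equilibrium: P* = 94, Q* = 95.
Tax on buyers shifts demand to Qd = 565 − 5(P + 25) = 440 - 5P.
440 - 5P = -563 + 7P gives seller price Ps = 1003/12; buyers pay Pb = 1003/12 + 25 = 1303/12.
New quantity: Q = 565 − 5(1303/12) = 265/12.
DWL = ½ × 25 × (95 − 265/12) = 21875/24.

Deadweight loss = 21875/24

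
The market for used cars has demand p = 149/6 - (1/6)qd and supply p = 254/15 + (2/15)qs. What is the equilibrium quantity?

q* = 79/3

Set the two price expressions equal: 149/6 - (1/6)q = 254/15 + (2/15)q.
7.9 = 0.3q, so q* = 79/3.
p* = 149/6 − (1/6)(79/3) = 184/9.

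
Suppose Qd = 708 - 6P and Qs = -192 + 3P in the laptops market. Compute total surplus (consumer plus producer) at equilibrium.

Equilibrium: 708 - 6P = -192 + 3P gives P* = 100, Q* = 108.
Demand choke price: P = 118; supply starts at P = 64.
CS = ½(118 − 100)(108) = 972; PS = ½(100 − 64)(108) = 1944.

Total surplus = 2916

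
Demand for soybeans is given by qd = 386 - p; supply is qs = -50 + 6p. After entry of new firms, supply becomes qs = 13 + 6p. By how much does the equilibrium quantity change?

Original equilibrium: p* = 436/7, q* = 2266/7.
New equilibrium: 386 - p = 13 + 6p, so 373 = 7p and p' = 373/7; q' = 386 − 1(373/7) = 2329/7.
Change in quantity: 2329/7 − 2266/7 = 9.

Δq = 9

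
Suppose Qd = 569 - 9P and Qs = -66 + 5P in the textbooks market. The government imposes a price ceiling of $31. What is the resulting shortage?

Shortage = 201

Equilibrium price would be P* = 635/14, so the ceiling at 31 binds.
At P = 31: Qd = 569 − 9(31) = 290, Qs = -66 + 5(31) = 89.
Shortage = 290 − 89 = 201.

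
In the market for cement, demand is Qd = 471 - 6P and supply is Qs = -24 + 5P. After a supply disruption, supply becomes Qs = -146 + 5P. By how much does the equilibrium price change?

ΔP = 122/11

Original equilibrium: P* = 45, Q* = 201.
New equilibrium: 471 - 6P = -146 + 5P, so 617 = 11P and P' = 617/11; Q' = 471 − 6(617/11) = 1479/11.
Change in price: 617/11 − 45 = 122/11.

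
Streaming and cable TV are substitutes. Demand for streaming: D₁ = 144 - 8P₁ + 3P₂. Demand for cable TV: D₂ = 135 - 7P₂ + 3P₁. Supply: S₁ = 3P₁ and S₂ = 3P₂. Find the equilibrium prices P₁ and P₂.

Market 1: 144 - 8P₁ + 3P₂ = 3P₁ → 11P₁ - 3P₂ = 144.
Market 2: 10P₂ - 3P₁ = 135.
Eliminating P₂: 10×(1) + 3×(2) gives 101P₁ = 1845, so P₁ = 1845/101.
Back-substitute into (2): P₂ = (135 + 3×1845/101) / 10 = 1917/101.

P₁ = 1845/101, P₂ = 1917/101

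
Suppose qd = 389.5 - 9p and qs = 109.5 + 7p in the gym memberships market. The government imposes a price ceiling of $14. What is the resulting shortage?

Equilibrium price would be p* = 17.5, so the ceiling at 14 binds.
At p = 14: qd = 389.5 − 9(14) = 263.5, qs = 109.5 + 7(14) = 207.5.
Shortage = 263.5 − 207.5 = 56.

Shortage = 56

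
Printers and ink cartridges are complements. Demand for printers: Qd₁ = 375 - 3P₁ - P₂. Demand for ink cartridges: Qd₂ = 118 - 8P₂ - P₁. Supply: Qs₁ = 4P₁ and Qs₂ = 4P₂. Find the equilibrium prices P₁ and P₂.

P₁ = 4382/83, P₂ = 451/83

Market 1: 375 - 3P₁ - P₂ = 4P₁ → 7P₁ + P₂ = 375.
Market 2: 12P₂ + P₁ = 118.
Eliminating P₂: 12×(1) − 1×(2) gives 83P₁ = 4382, so P₁ = 4382/83.
Back-substitute into (2): P₂ = (118 − 1×4382/83) / 12 = 451/83.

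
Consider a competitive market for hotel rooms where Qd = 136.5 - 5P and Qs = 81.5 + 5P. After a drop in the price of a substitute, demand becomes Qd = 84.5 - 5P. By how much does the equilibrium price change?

ΔP = -5.2

Original equilibrium: P* = 5.5, Q* = 109.
New equilibrium: 84.5 - 5P = 81.5 + 5P, so 3 = 10P and P' = 0.3; Q' = 84.5 − 5(0.3) = 83.
Change in price: 0.3 − 5.5 = -5.2.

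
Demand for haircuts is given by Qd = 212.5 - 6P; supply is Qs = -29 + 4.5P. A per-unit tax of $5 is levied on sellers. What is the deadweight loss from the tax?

Deadweight loss = 225/7

Pre-tax equilibrium: P* = 23, Q* = 74.5.
Tax on sellers shifts supply to Qs = -29 + 4.5(P − 5) = -51.5 + 4.5P.
212.5 - 6P = -51.5 + 4.5P gives buyer price Pb = 176/7; sellers receive Ps = 176/7 − 5 = 141/7.
New quantity: Q = 212.5 − 6(176/7) = 863/14.
DWL = ½ × 5 × (74.5 − 863/14) = 225/7.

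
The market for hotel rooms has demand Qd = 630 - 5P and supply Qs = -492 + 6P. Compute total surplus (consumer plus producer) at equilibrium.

Total surplus = 2640

Equilibrium: 630 - 5P = -492 + 6P gives P* = 102, Q* = 120.
Demand choke price: P = 126; supply starts at P = 82.
CS = ½(126 − 102)(120) = 1440; PS = ½(102 − 82)(120) = 1200.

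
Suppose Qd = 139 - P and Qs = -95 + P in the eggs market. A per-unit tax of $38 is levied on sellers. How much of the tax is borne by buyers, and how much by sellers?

Pre-tax equilibrium: P* = 117, Q* = 22.
Tax on sellers shifts supply to Qs = -95 + 1(P − 38) = -133 + P.
139 - P = -133 + P gives buyer price Pb = 136; sellers receive Ps = 136 − 38 = 98.
New quantity: Q = 139 − 1(136) = 3.
Buyer burden = 136 − 117 = 19; seller burden = 117 − 98 = 19.

Buyers bear $19, sellers bear $19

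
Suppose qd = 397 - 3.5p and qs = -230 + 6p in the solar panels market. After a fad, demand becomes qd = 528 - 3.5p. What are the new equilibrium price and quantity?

Original equilibrium: p* = 66, q* = 166.
New equilibrium: 528 - 3.5p = -230 + 6p, so 758 = 9.5p and p' = 1516/19; q' = 528 − 3.5(1516/19) = 4726/19.

p' = 1516/19, q' = 4726/19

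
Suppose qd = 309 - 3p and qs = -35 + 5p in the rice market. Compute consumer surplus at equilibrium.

Equilibrium: 309 - 3p = -35 + 5p gives p* = 43, q* = 180.
Demand choke price (qd = 0): p = 103.
CS = ½(103 − 43)(180) = 5400.

Consumer surplus = 5400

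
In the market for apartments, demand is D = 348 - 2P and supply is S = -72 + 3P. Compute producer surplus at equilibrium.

Equilibrium: 348 - 2P = -72 + 3P gives P* = 84, Q* = 180.
Supply starts at P = 24 (where S = 0).
PS = ½(84 − 24)(180) = 5400.

Producer surplus = 5400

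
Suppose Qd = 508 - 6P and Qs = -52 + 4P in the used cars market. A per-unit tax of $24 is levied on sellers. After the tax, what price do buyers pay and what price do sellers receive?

Buyers pay $65.6, sellers receive $41.6

Pre-tax equilibrium: P* = 56, Q* = 172.
Tax on sellers shifts supply to Qs = -52 + 4(P − 24) = -148 + 4P.
508 - 6P = -148 + 4P gives buyer price Pb = 65.6; sellers receive Ps = 65.6 − 24 = 41.6.
New quantity: Q = 508 − 6(65.6) = 114.4.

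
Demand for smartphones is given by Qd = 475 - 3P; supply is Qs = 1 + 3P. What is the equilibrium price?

Set Qd = Qs: 475 - 3P = 1 + 3P.
474 = 6P, so P* = 79.
Q* = 475 − 3(79) = 238.

P* = 79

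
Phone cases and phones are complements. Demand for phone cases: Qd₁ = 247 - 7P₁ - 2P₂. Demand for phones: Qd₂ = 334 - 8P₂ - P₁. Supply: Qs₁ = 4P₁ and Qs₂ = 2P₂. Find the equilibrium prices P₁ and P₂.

P₁ = 901/54, P₂ = 3427/108

Market 1: 247 - 7P₁ - 2P₂ = 4P₁ → 11P₁ + 2P₂ = 247.
Market 2: 10P₂ + P₁ = 334.
Eliminating P₂: 10×(1) − 2×(2) gives 108P₁ = 1802, so P₁ = 901/54.
Back-substitute into (2): P₂ = (334 − 1×901/54) / 10 = 3427/108.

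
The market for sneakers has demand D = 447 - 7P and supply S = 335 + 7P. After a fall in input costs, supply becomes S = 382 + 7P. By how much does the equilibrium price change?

ΔP = -47/14

Original equilibrium: P* = 8, Q* = 391.
New equilibrium: 447 - 7P = 382 + 7P, so 65 = 14P and P' = 65/14; Q' = 447 − 7(65/14) = 414.5.
Change in price: 65/14 − 8 = -47/14.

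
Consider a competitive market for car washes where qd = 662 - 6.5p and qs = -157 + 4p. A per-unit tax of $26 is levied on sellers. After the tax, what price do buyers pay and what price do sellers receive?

Pre-tax equilibrium: p* = 78, q* = 155.
Tax on sellers shifts supply to qs = -157 + 4(p − 26) = -261 + 4p.
662 - 6.5p = -261 + 4p gives buyer price pb = 1846/21; sellers receive ps = 1846/21 − 26 = 1300/21.
New quantity: q = 662 − 6.5(1846/21) = 1903/21.

Buyers pay 1846/21, sellers receive 1300/21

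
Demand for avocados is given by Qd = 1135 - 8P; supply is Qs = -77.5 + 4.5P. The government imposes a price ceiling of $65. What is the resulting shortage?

Equilibrium price would be P* = 97, so the ceiling at 65 binds.
At P = 65: Qd = 1135 − 8(65) = 615, Qs = -77.5 + 4.5(65) = 215.
Shortage = 615 − 215 = 400.

Shortage = 400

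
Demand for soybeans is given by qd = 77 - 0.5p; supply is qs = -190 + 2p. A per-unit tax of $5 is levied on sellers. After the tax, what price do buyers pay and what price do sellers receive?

Buyers pay $110.8, sellers receive $105.8

Pre-tax equilibrium: p* = 106.8, q* = 23.6.
Tax on sellers shifts supply to qs = -190 + 2(p − 5) = -200 + 2p.
77 - 0.5p = -200 + 2p gives buyer price pb = 110.8; sellers receive ps = 110.8 − 5 = 105.8.
New quantity: q = 77 − 0.5(110.8) = 21.6.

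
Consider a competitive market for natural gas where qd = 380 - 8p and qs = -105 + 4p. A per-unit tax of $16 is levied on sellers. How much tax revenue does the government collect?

Pre-tax equilibrium: p* = 485/12, q* = 170/3.
Tax on sellers shifts supply to qs = -105 + 4(p − 16) = -169 + 4p.
380 - 8p = -169 + 4p gives buyer price pb = 45.75; sellers receive ps = 45.75 − 16 = 29.75.
New quantity: q = 380 − 8(45.75) = 14.
Revenue = 16 × 14 = 224.

Tax revenue = 224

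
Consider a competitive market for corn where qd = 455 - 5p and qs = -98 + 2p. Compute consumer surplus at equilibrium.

Consumer surplus = 360

Equilibrium: 455 - 5p = -98 + 2p gives p* = 79, q* = 60.
Demand choke price (qd = 0): p = 91.
CS = ½(91 − 79)(60) = 360.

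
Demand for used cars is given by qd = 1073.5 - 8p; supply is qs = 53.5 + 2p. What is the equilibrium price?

Set qd = qs: 1073.5 - 8p = 53.5 + 2p.
1020 = 10p, so p* = 102.
q* = 1073.5 − 8(102) = 257.5.

p* = 102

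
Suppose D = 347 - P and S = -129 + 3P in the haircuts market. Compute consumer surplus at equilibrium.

Consumer surplus = 25992

Equilibrium: 347 - P = -129 + 3P gives P* = 119, Q* = 228.
Demand choke price (D = 0): P = 347.
CS = ½(347 − 119)(228) = 25992.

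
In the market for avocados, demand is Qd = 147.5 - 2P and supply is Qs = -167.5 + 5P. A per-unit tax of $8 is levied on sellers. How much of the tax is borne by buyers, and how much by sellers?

Pre-tax equilibrium: P* = 45, Q* = 57.5.
Tax on sellers shifts supply to Qs = -167.5 + 5(P − 8) = -207.5 + 5P.
147.5 - 2P = -207.5 + 5P gives buyer price Pb = 355/7; sellers receive Ps = 355/7 − 8 = 299/7.
New quantity: Q = 147.5 − 2(355/7) = 645/14.
Buyer burden = 355/7 − 45 = 40/7; seller burden = 45 − 299/7 = 16/7.

Buyers bear 40/7, sellers bear 16/7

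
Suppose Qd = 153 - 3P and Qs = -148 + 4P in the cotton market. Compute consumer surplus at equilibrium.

Equilibrium: 153 - 3P = -148 + 4P gives P* = 43, Q* = 24.
Demand choke price (Qd = 0): P = 51.
CS = ½(51 − 43)(24) = 96.

Consumer surplus = 96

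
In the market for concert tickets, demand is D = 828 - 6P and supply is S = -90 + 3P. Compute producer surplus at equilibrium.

Equilibrium: 828 - 6P = -90 + 3P gives P* = 102, Q* = 216.
Supply starts at P = 30 (where S = 0).
PS = ½(102 − 30)(216) = 7776.

Producer surplus = 7776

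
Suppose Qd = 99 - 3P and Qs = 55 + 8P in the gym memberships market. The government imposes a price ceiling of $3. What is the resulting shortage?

Equilibrium price would be P* = 4, so the ceiling at 3 binds.
At P = 3: Qd = 99 − 3(3) = 90, Qs = 55 + 8(3) = 79.
Shortage = 90 − 79 = 11.

Shortage = 11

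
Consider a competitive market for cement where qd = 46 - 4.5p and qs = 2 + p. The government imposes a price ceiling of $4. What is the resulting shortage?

Shortage = 22

Equilibrium price would be p* = 8, so the ceiling at 4 binds.
At p = 4: qd = 46 − 4.5(4) = 28, qs = 2 + 1(4) = 6.
Shortage = 28 − 6 = 22.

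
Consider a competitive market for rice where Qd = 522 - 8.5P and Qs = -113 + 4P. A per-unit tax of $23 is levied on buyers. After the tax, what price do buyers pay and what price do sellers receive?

Pre-tax equilibrium: P* = 50.8, Q* = 90.2.
Tax on buyers shifts demand to Qd = 522 − 8.5(P + 23) = 326.5 - 8.5P.
326.5 - 8.5P = -113 + 4P gives seller price Ps = 35.16; buyers pay Pb = 35.16 + 23 = 58.16.
New quantity: Q = 522 − 8.5(58.16) = 27.64.

Buyers pay $58.16, sellers receive $35.16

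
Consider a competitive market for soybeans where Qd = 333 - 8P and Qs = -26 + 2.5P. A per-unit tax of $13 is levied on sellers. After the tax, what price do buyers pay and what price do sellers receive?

Buyers pay 261/7, sellers receive 170/7

Pre-tax equilibrium: P* = 718/21, Q* = 1249/21.
Tax on sellers shifts supply to Qs = -26 + 2.5(P − 13) = -58.5 + 2.5P.
333 - 8P = -58.5 + 2.5P gives buyer price Pb = 261/7; sellers receive Ps = 261/7 − 13 = 170/7.
New quantity: Q = 333 − 8(261/7) = 243/7.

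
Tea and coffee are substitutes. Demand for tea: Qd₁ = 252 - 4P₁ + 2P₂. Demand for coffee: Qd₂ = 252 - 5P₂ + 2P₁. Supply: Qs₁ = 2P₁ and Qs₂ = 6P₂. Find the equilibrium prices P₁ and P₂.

P₁ = 1638/31, P₂ = 1008/31

Market 1: 252 - 4P₁ + 2P₂ = 2P₁ → 6P₁ - 2P₂ = 252.
Market 2: 11P₂ - 2P₁ = 252.
Eliminating P₂: 11×(1) + 2×(2) gives 62P₁ = 3276, so P₁ = 1638/31.
Back-substitute into (2): P₂ = (252 + 2×1638/31) / 11 = 1008/31.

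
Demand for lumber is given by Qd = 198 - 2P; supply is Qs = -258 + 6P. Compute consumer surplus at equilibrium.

Equilibrium: 198 - 2P = -258 + 6P gives P* = 57, Q* = 84.
Demand choke price (Qd = 0): P = 99.
CS = ½(99 − 57)(84) = 1764.

Consumer surplus = 1764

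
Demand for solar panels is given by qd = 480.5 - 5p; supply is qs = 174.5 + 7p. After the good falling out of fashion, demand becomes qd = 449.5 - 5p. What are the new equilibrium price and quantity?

Original equilibrium: p* = 25.5, q* = 353.
New equilibrium: 449.5 - 5p = 174.5 + 7p, so 275 = 12p and p' = 275/12; q' = 449.5 − 5(275/12) = 4019/12.

p' = 275/12, q' = 4019/12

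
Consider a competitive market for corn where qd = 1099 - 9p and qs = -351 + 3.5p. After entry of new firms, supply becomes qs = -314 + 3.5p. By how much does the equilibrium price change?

Δp = -2.96

Original equilibrium: p* = 116, q* = 55.
New equilibrium: 1099 - 9p = -314 + 3.5p, so 1413 = 12.5p and p' = 113.04; q' = 1099 − 9(113.04) = 81.64.
Change in price: 113.04 − 116 = -2.96.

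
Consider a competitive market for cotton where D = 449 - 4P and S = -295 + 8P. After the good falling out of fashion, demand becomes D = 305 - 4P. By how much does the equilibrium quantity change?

Original equilibrium: P* = 62, Q* = 201.
New equilibrium: 305 - 4P = -295 + 8P, so 600 = 12P and P' = 50; Q' = 305 − 4(50) = 105.
Change in quantity: 105 − 201 = -96.

ΔQ = -96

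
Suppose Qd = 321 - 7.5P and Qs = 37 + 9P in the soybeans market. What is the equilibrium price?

Set Qd = Qs: 321 - 7.5P = 37 + 9P.
284 = 16.5P, so P* = 568/33.
Q* = 321 − 7.5(568/33) = 2111/11.

P* = 568/33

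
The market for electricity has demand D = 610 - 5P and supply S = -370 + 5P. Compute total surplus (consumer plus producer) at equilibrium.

Total surplus = 2880

Equilibrium: 610 - 5P = -370 + 5P gives P* = 98, Q* = 120.
Demand choke price: P = 122; supply starts at P = 74.
CS = ½(122 − 98)(120) = 1440; PS = ½(98 − 74)(120) = 1440.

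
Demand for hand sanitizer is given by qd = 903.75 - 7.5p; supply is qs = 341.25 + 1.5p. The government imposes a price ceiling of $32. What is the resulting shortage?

Equilibrium price would be p* = 62.5, so the ceiling at 32 binds.
At p = 32: qd = 903.75 − 7.5(32) = 663.75, qs = 341.25 + 1.5(32) = 389.25.
Shortage = 663.75 − 389.25 = 274.5.

Shortage = 274.5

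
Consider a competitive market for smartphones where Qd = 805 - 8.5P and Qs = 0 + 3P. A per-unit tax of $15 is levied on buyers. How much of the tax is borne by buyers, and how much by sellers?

Pre-tax equilibrium: P* = 70, Q* = 210.
Tax on buyers shifts demand to Qd = 805 − 8.5(P + 15) = 677.5 - 8.5P.
677.5 - 8.5P = 0 + 3P gives seller price Ps = 1355/23; buyers pay Pb = 1355/23 + 15 = 1700/23.
New quantity: Q = 805 − 8.5(1700/23) = 4065/23.
Buyer burden = 1700/23 − 70 = 90/23; seller burden = 70 − 1355/23 = 255/23.

Buyers bear 90/23, sellers bear 255/23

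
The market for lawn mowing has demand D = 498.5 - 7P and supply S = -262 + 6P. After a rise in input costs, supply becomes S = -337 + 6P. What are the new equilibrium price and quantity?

P' = 1671/26, Q' = 632/13

Original equilibrium: P* = 58.5, Q* = 89.
New equilibrium: 498.5 - 7P = -337 + 6P, so 835.5 = 13P and P' = 1671/26; Q' = 498.5 − 7(1671/26) = 632/13.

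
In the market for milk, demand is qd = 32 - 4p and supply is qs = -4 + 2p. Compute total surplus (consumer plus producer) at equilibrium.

Equilibrium: 32 - 4p = -4 + 2p gives p* = 6, q* = 8.
Demand choke price: p = 8; supply starts at p = 2.
CS = ½(8 − 6)(8) = 8; PS = ½(6 − 2)(8) = 16.

Total surplus = 24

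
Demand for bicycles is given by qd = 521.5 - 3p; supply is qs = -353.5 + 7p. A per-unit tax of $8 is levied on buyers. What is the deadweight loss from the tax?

Pre-tax equilibrium: p* = 87.5, q* = 259.
Tax on buyers shifts demand to qd = 521.5 − 3(p + 8) = 497.5 - 3p.
497.5 - 3p = -353.5 + 7p gives seller price ps = 85.1; buyers pay pb = 85.1 + 8 = 93.1.
New quantity: q = 521.5 − 3(93.1) = 242.2.
DWL = ½ × 8 × (259 − 242.2) = 67.2.

Deadweight loss = 67.2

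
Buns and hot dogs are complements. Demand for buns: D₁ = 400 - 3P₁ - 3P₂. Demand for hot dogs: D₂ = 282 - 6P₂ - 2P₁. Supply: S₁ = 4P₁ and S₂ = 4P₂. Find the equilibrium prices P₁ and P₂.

P₁ = 49.28125, P₂ = 18.34375

Market 1: 400 - 3P₁ - 3P₂ = 4P₁ → 7P₁ + 3P₂ = 400.
Market 2: 10P₂ + 2P₁ = 282.
Eliminating P₂: 10×(1) − 3×(2) gives 64P₁ = 3154, so P₁ = 49.28125.
Back-substitute into (2): P₂ = (282 − 2×49.28125) / 10 = 18.34375.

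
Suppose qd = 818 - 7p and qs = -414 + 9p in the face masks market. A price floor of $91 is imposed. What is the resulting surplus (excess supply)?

Equilibrium price would be p* = 77, so the floor at 91 binds.
At p = 91: qd = 181, qs = 405.
Surplus = 405 − 181 = 224.

Surplus = 224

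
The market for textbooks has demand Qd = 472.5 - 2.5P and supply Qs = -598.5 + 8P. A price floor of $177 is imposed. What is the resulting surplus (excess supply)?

Surplus = 787.5

Equilibrium price would be P* = 102, so the floor at 177 binds.
At P = 177: Qd = 30, Qs = 817.5.
Surplus = 817.5 − 30 = 787.5.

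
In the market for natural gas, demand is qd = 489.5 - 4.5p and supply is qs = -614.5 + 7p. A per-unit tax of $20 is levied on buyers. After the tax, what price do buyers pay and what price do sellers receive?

Buyers pay 2488/23, sellers receive 2028/23

Pre-tax equilibrium: p* = 96, q* = 57.5.
Tax on buyers shifts demand to qd = 489.5 − 4.5(p + 20) = 399.5 - 4.5p.
399.5 - 4.5p = -614.5 + 7p gives seller price ps = 2028/23; buyers pay pb = 2028/23 + 20 = 2488/23.
New quantity: q = 489.5 − 4.5(2488/23) = 125/46.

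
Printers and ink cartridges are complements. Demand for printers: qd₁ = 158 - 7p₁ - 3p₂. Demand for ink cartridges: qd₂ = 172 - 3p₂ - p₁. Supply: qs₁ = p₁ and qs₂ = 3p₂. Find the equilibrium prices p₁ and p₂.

p₁ = 9.6, p₂ = 406/15

Market 1: 158 - 7p₁ - 3p₂ = p₁ → 8p₁ + 3p₂ = 158.
Market 2: 6p₂ + p₁ = 172.
Eliminating p₂: 6×(1) − 3×(2) gives 45p₁ = 432, so p₁ = 9.6.
Back-substitute into (2): p₂ = (172 − 1×9.6) / 6 = 406/15.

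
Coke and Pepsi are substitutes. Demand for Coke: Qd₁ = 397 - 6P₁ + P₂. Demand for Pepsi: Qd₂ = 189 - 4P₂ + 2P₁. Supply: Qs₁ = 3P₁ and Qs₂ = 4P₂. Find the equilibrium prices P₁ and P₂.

P₁ = 673/14, P₂ = 499/14

Market 1: 397 - 6P₁ + P₂ = 3P₁ → 9P₁ - P₂ = 397.
Market 2: 8P₂ - 2P₁ = 189.
Eliminating P₂: 8×(1) + 1×(2) gives 70P₁ = 3365, so P₁ = 673/14.
Back-substitute into (2): P₂ = (189 + 2×673/14) / 8 = 499/14.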